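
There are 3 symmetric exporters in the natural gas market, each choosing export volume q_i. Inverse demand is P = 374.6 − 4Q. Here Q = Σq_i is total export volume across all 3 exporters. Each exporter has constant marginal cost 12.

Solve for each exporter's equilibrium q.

A representative exporter's profit is π_i = q_i(374.6 − 4Q) − 12q_i, with Q = q_i + Σ_{j≠i} q_j.
First-order condition: 362.6 − 8q_i − 4Σ_{j≠i} q_j = 0.
In a symmetric equilibrium every exporter chooses the same q, so Σ_{j≠i} q_j = 2q. The condition becomes 362.6 − 16q = 0, giving q = 362.6/16 = 22.6625.

22.6625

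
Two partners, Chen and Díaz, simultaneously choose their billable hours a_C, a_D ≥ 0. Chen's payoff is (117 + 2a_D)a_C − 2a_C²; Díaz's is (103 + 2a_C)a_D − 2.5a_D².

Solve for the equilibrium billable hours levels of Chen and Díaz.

49.4375, 40.375

Expanding Chen's payoff: 117a_C + 2a_Da_C − 2a_C².
∂π/∂a_C = 117 + 2a_D − 4a_C = 0, so a_C = 29.25 + 0.5a_D.
Likewise for Díaz: a_D = 20.6 + 0.4a_C.
Substituting the second reaction function into the first: a_C = 29.25 + 0.5(20.6 + 0.4a_C), which gives 0.8a_C = 39.55 ⇒ a_C = 49.4375.
Then a_D = 20.6 + 0.4·49.4375 = 40.375.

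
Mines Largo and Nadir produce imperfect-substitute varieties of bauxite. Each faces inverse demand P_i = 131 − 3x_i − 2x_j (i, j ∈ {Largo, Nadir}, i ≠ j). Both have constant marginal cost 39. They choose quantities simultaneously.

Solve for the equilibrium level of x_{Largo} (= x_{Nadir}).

Mine Largo's profit: π = x_{Largo}(131 − 3x_{Largo} − 2x_{Nadir}) − 39x_{Largo}.
∂π/∂x_{Largo} = 92 − 6x_{Largo} − 2x_{Nadir} = 0 ⇒ x_{Largo} = 46/3 − (1/3)x_{Nadir}.
The game is symmetric, so in equilibrium x_{Nadir} = x_{Largo}: the reaction function gives (4/3)x_{Largo} = 46/3, hence x_{Largo} = 11.5.

11.5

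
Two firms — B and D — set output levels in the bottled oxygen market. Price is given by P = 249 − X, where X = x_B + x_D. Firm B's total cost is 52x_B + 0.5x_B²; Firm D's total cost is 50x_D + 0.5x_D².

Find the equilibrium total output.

Firm B's profit: π = x_B(249 − (x_B + x_D)) − 52x_B − 0.5x_B².
∂π/∂x_B = 197 − 3x_B − x_D = 0, so x_B = 197/3 − (1/3)x_D.
By the same steps for D: x_D = 199/3 − (1/3)x_B.
Solving the two reaction functions simultaneously: (1 − (−1/3)(−1/3))x_B = 197/3 − (1/3)·(199/3), so (8/9)x_B = 392/9 and x_B = 49.
Then x_D = 199/3 − (1/3)·49 = 50.
Total output: 49 + 50 = 99.

99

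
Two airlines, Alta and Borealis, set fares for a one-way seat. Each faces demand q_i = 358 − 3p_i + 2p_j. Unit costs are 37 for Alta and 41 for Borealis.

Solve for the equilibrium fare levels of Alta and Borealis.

118, 119.5

Alta's profit: π = (p_{Alta} − 37)(358 − 3p_{Alta} + 2p_{Borealis}).
∂π/∂p_{Alta} = 469 − 6p_{Alta} + 2p_{Borealis} = 0 ⇒ p_{Alta} = 469/6 + (1/3)p_{Borealis}.
Similarly p_{Borealis} = 481/6 + (1/3)p_{Alta}.
Substituting the second reaction function into the first: p_{Alta} = 469/6 + (1/3)(481/6 + (1/3)p_{Alta}), which gives (8/9)p_{Alta} = 944/9 ⇒ p_{Alta} = 118.
Then p_{Borealis} = 481/6 + (1/3)·118 = 119.5.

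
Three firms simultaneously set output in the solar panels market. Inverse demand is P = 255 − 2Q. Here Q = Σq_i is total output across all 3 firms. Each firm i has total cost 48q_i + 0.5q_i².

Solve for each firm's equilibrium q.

23

A representative firm's profit is π_i = q_i(255 − 2Q) − 48q_i − 0.5q_i², with Q = q_i + Σ_{j≠i} q_j.
First-order condition: 207 − 5q_i − 2Σ_{j≠i} q_j = 0.
Imposing symmetry (q_j = q for all j) turns Σ_{j≠i} q_j into 2q, so 207 = 9q and q = 23.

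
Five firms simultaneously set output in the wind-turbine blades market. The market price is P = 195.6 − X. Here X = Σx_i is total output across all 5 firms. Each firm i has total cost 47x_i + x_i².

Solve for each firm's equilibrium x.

A representative firm's profit is π_i = x_i(195.6 − X) − 47x_i − x_i², with X = x_i + Σ_{j≠i} x_j.
First-order condition: 148.6 − 4x_i − Σ_{j≠i} x_j = 0.
In a symmetric equilibrium every firm chooses the same x, so Σ_{j≠i} x_j = 4x. The condition becomes 148.6 − 8x = 0, giving x = 148.6/8 = 18.575.

18.575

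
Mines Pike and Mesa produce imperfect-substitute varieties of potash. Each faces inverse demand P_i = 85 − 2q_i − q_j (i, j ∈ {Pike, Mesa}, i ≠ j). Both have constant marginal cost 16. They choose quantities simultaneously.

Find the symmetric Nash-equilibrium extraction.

Mine Pike's profit: π = q_{Pike}(85 − 2q_{Pike} − q_{Mesa}) − 16q_{Pike}.
∂π/∂q_{Pike} = 69 − 4q_{Pike} − q_{Mesa} = 0 ⇒ q_{Pike} = 17.25 − 0.25q_{Mesa}.
Setting q_{Pike} = q_{Mesa} in the reaction function: q_{Pike} = 17.25 − 0.25q_{Pike}, so q_{Pike} = 17.25 / 1.25 = 13.8.

13.8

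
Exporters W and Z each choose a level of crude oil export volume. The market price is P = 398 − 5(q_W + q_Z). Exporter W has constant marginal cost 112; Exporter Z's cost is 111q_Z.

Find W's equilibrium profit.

Exporter W's profit: π = q_W(398 − 5(q_W + q_Z)) − 112q_W.
∂π/∂q_W = 286 − 10q_W − 5q_Z = 0, so q_W = 28.6 − 0.5q_Z.
By the same steps for Z: q_Z = 28.7 − 0.5q_W.
Solving the two reaction functions simultaneously: (1 − (−0.5)(−0.5))q_W = 28.6 − 0.5·28.7, so 0.75q_W = 14.25 and q_W = 19.
Then q_Z = 28.7 − 0.5·19 = 19.2.
Price P = 398 − 5·38.2 = 207.
W's profit: (207 − 112)·19 = 1805.

1805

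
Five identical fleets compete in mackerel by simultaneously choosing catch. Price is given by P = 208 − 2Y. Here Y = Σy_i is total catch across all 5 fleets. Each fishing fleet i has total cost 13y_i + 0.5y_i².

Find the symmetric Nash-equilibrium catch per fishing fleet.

A representative fishing fleet's profit is π_i = y_i(208 − 2Y) − 13y_i − 0.5y_i², with Y = y_i + Σ_{j≠i} y_j.
First-order condition: 195 − 5y_i − 2Σ_{j≠i} y_j = 0.
Imposing symmetry (y_j = y for all j) turns Σ_{j≠i} y_j into 4y, so 195 = 13y and y = 15.

15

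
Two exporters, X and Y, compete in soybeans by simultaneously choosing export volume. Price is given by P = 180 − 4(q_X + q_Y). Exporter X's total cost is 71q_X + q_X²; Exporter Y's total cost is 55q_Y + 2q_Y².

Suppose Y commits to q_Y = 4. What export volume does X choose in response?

9.3

Exporter X's profit: π = q_X(180 − 4(q_X + q_Y)) − 71q_X − q_X².
∂π/∂q_X = 109 − 10q_X − 4q_Y = 0, so q_X = 10.9 − 0.4q_Y.
At q_Y = 4: q_X = 10.9 − 0.4·4 = 9.3.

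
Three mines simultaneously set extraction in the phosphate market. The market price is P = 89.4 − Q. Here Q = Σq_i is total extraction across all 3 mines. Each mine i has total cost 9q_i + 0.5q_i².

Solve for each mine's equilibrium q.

A representative mine's profit is π_i = q_i(89.4 − Q) − 9q_i − 0.5q_i², with Q = q_i + Σ_{j≠i} q_j.
First-order condition: 80.4 − 3q_i − Σ_{j≠i} q_j = 0.
Imposing symmetry (q_j = q for all j) turns Σ_{j≠i} q_j into 2q, so 80.4 = 5q and q = 16.08.

16.08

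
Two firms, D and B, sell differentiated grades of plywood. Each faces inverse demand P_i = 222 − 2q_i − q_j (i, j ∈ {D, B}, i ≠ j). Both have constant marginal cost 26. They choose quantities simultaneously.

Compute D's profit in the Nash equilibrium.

3073.28

Firm D's profit: π = q_D(222 − 2q_D − q_B) − 26q_D.
∂π/∂q_D = 196 − 4q_D − q_B = 0 ⇒ q_D = 49 − 0.25q_B.
The game is symmetric, so in equilibrium q_B = q_D: the reaction function gives 1.25q_D = 49, hence q_D = 39.2.
P_D = 222 − 2·39.2 − 39.2 = 104.4.
Profit = (104.4 − 26)·39.2 = 3073.28.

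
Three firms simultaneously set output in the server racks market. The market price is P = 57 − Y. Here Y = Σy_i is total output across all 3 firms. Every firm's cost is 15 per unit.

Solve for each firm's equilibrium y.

A representative firm's profit is π_i = y_i(57 − Y) − 15y_i, with Y = y_i + Σ_{j≠i} y_j.
First-order condition: 42 − 2y_i − Σ_{j≠i} y_j = 0.
With identical firms, set every y_j = y: then 42 − 2y − 2y = 0, i.e. y = 42/4 = 10.5.

10.5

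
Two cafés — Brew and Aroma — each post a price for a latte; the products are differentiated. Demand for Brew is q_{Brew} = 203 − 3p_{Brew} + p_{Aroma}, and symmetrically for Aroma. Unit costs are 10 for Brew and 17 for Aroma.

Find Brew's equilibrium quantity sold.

Brew's profit: π = (p_{Brew} − 10)(203 − 3p_{Brew} + p_{Aroma}).
∂π/∂p_{Brew} = 233 − 6p_{Brew} + p_{Aroma} = 0 ⇒ p_{Brew} = 233/6 + (1/6)p_{Aroma}.
Similarly p_{Aroma} = 127/3 + (1/6)p_{Brew}.
Solving the two reaction functions simultaneously: (1 − (1/6)(1/6))p_{Brew} = 233/6 + (1/6)·(127/3), so (35/36)p_{Brew} = 413/9 and p_{Brew} = 47.2.
Then p_{Aroma} = 127/3 + (1/6)·47.2 = 50.2.
q_{Brew} = 203 − 3·47.2 + 50.2 = 111.6.

111.6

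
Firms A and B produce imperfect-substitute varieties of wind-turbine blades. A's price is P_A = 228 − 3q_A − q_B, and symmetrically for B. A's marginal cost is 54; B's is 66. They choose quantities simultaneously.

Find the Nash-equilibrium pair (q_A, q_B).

Firm A's profit: π = q_A(228 − 3q_A − q_B) − 54q_A.
∂π/∂q_A = 174 − 6q_A − q_B = 0 ⇒ q_A = 29 − (1/6)q_B.
Similarly q_B = 27 − (1/6)q_A.
Plugging q_B into A's best response: q_A = 29 − (1/6)(27 − (1/6)q_A) ⇒ (35/36)q_A = 24.5, so q_A = 25.2.
Then q_B = 27 − (1/6)·25.2 = 22.8.

25.2, 22.8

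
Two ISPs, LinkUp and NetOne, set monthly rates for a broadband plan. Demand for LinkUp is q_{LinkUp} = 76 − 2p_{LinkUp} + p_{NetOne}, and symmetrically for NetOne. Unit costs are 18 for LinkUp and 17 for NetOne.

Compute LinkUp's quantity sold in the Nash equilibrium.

38.4

LinkUp's profit: π = (p_{LinkUp} − 18)(76 − 2p_{LinkUp} + p_{NetOne}).
∂π/∂p_{LinkUp} = 112 − 4p_{LinkUp} + p_{NetOne} = 0 ⇒ p_{LinkUp} = 28 + 0.25p_{NetOne}.
Similarly p_{NetOne} = 27.5 + 0.25p_{LinkUp}.
Substituting the second reaction function into the first: p_{LinkUp} = 28 + 0.25(27.5 + 0.25p_{LinkUp}), which gives 0.9375p_{LinkUp} = 34.875 ⇒ p_{LinkUp} = 37.2.
Then p_{NetOne} = 27.5 + 0.25·37.2 = 36.8.
q_{LinkUp} = 76 − 2·37.2 + 36.8 = 38.4.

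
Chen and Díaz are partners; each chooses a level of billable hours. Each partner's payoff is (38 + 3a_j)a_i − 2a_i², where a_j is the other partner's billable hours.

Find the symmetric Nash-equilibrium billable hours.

38

Chen's payoff is (38 + 3a_D)a_C − 2a_C².
∂π/∂a_C = 38 + 3a_D − 4a_C = 0, so a_C = 9.5 + 0.75a_D.
The game is symmetric, so in equilibrium a_D = a_C: the reaction function gives 0.25a_C = 9.5, hence a_C = 38.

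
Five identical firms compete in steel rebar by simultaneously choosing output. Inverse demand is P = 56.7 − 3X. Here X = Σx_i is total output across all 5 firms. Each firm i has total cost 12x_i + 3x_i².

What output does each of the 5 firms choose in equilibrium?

1.8625

A representative firm's profit is π_i = x_i(56.7 − 3X) − 12x_i − 3x_i², with X = x_i + Σ_{j≠i} x_j.
First-order condition: 44.7 − 12x_i − 3Σ_{j≠i} x_j = 0.
In a symmetric equilibrium every firm chooses the same x, so Σ_{j≠i} x_j = 4x. The condition becomes 44.7 − 24x = 0, giving x = 44.7/24 = 1.8625.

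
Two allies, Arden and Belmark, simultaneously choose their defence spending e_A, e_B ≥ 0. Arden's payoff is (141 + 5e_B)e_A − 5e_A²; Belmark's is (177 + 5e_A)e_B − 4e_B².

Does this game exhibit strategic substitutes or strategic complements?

Expanding Arden's payoff: 141e_A + 5e_Be_A − 5e_A².
∂π/∂e_A = 141 + 5e_B − 10e_A = 0, so e_A = 14.1 + 0.5e_B.
The best-response slope de_A/de_B = 0.5 > 0: the reaction function is upward-sloping, so the choices are strategic complements.

strategic complements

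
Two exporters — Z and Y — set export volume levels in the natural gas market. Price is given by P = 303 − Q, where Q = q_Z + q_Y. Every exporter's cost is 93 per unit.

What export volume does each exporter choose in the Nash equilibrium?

70

Exporter Z's profit: π = q_Z(303 − (q_Z + q_Y)) − 93q_Z.
∂π/∂q_Z = 210 − 2q_Z − q_Y = 0, so q_Z = 105 − 0.5q_Y.
By symmetry q_Y = q_Z; substituting into the reaction function, 1.5q_Z = 105 and q_Z = 70.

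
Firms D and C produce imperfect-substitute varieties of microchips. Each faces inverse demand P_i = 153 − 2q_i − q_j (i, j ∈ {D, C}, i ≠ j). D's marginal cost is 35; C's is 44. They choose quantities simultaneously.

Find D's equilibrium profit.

Firm D's profit: π = q_D(153 − 2q_D − q_C) − 35q_D.
∂π/∂q_D = 118 − 4q_D − q_C = 0 ⇒ q_D = 29.5 − 0.25q_C.
Similarly q_C = 27.25 − 0.25q_D.
Plugging q_C into D's best response: q_D = 29.5 − 0.25(27.25 − 0.25q_D) ⇒ 0.9375q_D = 22.6875, so q_D = 24.2.
Then q_C = 27.25 − 0.25·24.2 = 21.2.
P_D = 153 − 2·24.2 − 21.2 = 83.4.
Profit = (83.4 − 35)·24.2 = 1171.28.

1171.28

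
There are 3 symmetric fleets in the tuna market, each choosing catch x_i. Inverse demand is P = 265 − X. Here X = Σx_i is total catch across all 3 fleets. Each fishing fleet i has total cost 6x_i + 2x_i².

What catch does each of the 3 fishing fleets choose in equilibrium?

A representative fishing fleet's profit is π_i = x_i(265 − X) − 6x_i − 2x_i², with X = x_i + Σ_{j≠i} x_j.
First-order condition: 259 − 6x_i − Σ_{j≠i} x_j = 0.
Imposing symmetry (x_j = x for all j) turns Σ_{j≠i} x_j into 2x, so 259 = 8x and x = 32.375.

32.375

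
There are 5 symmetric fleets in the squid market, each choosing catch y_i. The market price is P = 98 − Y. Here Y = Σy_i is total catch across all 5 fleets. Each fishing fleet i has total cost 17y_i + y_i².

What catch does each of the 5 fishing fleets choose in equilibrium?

10.125

A representative fishing fleet's profit is π_i = y_i(98 − Y) − 17y_i − y_i², with Y = y_i + Σ_{j≠i} y_j.
First-order condition: 81 − 4y_i − Σ_{j≠i} y_j = 0.
With identical fishing fleets, set every y_j = y: then 81 − 4y − 4y = 0, i.e. y = 81/8 = 10.125.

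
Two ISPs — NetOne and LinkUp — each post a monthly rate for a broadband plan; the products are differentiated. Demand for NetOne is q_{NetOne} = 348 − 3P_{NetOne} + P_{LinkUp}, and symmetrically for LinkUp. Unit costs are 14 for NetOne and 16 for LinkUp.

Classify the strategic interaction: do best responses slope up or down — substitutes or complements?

strategic complements

NetOne's profit: π = (P_{NetOne} − 14)(348 − 3P_{NetOne} + P_{LinkUp}).
∂π/∂P_{NetOne} = 390 − 6P_{NetOne} + P_{LinkUp} = 0 ⇒ P_{NetOne} = 65 + (1/6)P_{LinkUp}.
The best-response slope dP_{NetOne}/dP_{LinkUp} = 1/6 > 0: the reaction function is upward-sloping, so the choices are strategic complements.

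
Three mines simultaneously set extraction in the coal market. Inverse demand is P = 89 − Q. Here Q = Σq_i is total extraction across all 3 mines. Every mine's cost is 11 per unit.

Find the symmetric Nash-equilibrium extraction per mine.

A representative mine's profit is π_i = q_i(89 − Q) − 11q_i, with Q = q_i + Σ_{j≠i} q_j.
First-order condition: 78 − 2q_i − Σ_{j≠i} q_j = 0.
With identical mines, set every q_j = q: then 78 − 2q − 2q = 0, i.e. q = 78/4 = 19.5.

19.5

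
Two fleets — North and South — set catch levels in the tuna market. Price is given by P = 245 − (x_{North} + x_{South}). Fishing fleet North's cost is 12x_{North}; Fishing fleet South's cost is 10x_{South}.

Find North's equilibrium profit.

Fishing fleet North's profit: π = x_{North}(245 − (x_{North} + x_{South})) − 12x_{North}.
∂π/∂x_{North} = 233 − 2x_{North} − x_{South} = 0, so x_{North} = 116.5 − 0.5x_{South}.
By the same steps for South: x_{South} = 117.5 − 0.5x_{North}.
Plugging x_{South} into North's best response: x_{North} = 116.5 − 0.5(117.5 − 0.5x_{North}) ⇒ 0.75x_{North} = 57.75, so x_{North} = 77.
Then x_{South} = 117.5 − 0.5·77 = 79.
Price P = 245 − 156 = 89.
North's profit: (89 − 12)·77 = 5929.

5929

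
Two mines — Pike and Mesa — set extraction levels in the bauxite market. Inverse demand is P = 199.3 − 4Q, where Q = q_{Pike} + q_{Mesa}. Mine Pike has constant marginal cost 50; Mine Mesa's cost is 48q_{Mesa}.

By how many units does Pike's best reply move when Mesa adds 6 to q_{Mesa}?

-3

Mine Pike's profit: π = q_{Pike}(199.3 − 4(q_{Pike} + q_{Mesa})) − 50q_{Pike}.
∂π/∂q_{Pike} = 149.3 − 8q_{Pike} − 4q_{Mesa} = 0, so q_{Pike} = 18.6625 − 0.5q_{Mesa}.
The reaction-function slope is −0.5, so a 6-unit rise in q_{Mesa} moves q_{Pike} by −0.5 × 6 = −3. Pike's best response falls — the actions are strategic substitutes.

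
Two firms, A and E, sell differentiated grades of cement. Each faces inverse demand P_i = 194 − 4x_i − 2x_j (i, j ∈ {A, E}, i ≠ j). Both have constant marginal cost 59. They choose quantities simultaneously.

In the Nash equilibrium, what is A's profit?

729

Firm A's profit: π = x_A(194 − 4x_A − 2x_E) − 59x_A.
∂π/∂x_A = 135 − 8x_A − 2x_E = 0 ⇒ x_A = 16.875 − 0.25x_E.
Setting x_A = x_E in the reaction function: x_A = 16.875 − 0.25x_A, so x_A = 16.875 / 1.25 = 13.5.
P_A = 194 − 4·13.5 − 2·13.5 = 113.
Profit = (113 − 59)·13.5 = 729.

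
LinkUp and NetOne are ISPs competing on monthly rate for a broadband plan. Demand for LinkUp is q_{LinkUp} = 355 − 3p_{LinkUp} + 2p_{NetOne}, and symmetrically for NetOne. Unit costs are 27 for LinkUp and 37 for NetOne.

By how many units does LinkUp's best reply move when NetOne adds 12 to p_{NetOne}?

4

LinkUp's profit: π = (p_{LinkUp} − 27)(355 − 3p_{LinkUp} + 2p_{NetOne}).
∂π/∂p_{LinkUp} = 436 − 6p_{LinkUp} + 2p_{NetOne} = 0 ⇒ p_{LinkUp} = 218/3 + (1/3)p_{NetOne}.
The reaction-function slope is 1/3, so a 12-unit rise in p_{NetOne} moves p_{LinkUp} by 1/3 × 12 = 4. LinkUp's best response rises — the actions are strategic complements.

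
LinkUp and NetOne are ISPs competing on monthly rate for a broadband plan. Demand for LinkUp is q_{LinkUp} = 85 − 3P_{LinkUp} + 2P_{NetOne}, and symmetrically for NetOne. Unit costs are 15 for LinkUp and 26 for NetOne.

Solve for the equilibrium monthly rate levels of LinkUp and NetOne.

LinkUp's profit: π = (P_{LinkUp} − 15)(85 − 3P_{LinkUp} + 2P_{NetOne}).
∂π/∂P_{LinkUp} = 130 − 6P_{LinkUp} + 2P_{NetOne} = 0 ⇒ P_{LinkUp} = 65/3 + (1/3)P_{NetOne}.
Similarly P_{NetOne} = 163/6 + (1/3)P_{LinkUp}.
Plugging P_{NetOne} into LinkUp's best response: P_{LinkUp} = 65/3 + (1/3)(163/6 + (1/3)P_{LinkUp}) ⇒ (8/9)P_{LinkUp} = 553/18, so P_{LinkUp} = 34.5625.
Then P_{NetOne} = 163/6 + (1/3)·34.5625 = 38.6875.

34.5625, 38.6875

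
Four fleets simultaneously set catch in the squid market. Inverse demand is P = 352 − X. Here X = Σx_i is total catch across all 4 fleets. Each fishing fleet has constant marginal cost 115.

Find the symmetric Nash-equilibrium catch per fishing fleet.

A representative fishing fleet's profit is π_i = x_i(352 − X) − 115x_i, with X = x_i + Σ_{j≠i} x_j.
First-order condition: 237 − 2x_i − Σ_{j≠i} x_j = 0.
With identical fishing fleets, set every x_j = x: then 237 − 2x − 3x = 0, i.e. x = 237/5 = 47.4.

47.4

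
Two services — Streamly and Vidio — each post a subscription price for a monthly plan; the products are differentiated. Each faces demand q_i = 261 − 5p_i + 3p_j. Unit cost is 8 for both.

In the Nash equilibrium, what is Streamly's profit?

Streamly's profit: π = (p_{Streamly} − 8)(261 − 5p_{Streamly} + 3p_{Vidio}).
∂π/∂p_{Streamly} = 301 − 10p_{Streamly} + 3p_{Vidio} = 0 ⇒ p_{Streamly} = 30.1 + 0.3p_{Vidio}.
By symmetry p_{Vidio} = p_{Streamly}; substituting into the reaction function, 0.7p_{Streamly} = 30.1 and p_{Streamly} = 43.
q_{Streamly} = 261 − 5·43 + 3·43 = 175.
Profit = (43 − 8)·175 = 6125.

6125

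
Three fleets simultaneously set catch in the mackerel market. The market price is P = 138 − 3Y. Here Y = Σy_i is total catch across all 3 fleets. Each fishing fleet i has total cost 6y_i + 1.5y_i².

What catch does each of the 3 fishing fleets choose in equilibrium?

A representative fishing fleet's profit is π_i = y_i(138 − 3Y) − 6y_i − 1.5y_i², with Y = y_i + Σ_{j≠i} y_j.
First-order condition: 132 − 9y_i − 3Σ_{j≠i} y_j = 0.
In a symmetric equilibrium every fishing fleet chooses the same y, so Σ_{j≠i} y_j = 2y. The condition becomes 132 − 15y = 0, giving y = 132/15 = 8.8.

8.8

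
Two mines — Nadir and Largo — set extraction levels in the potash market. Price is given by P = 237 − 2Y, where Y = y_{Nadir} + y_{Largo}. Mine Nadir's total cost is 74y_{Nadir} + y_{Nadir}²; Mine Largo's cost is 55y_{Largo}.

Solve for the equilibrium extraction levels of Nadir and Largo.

Mine Nadir's profit: π = y_{Nadir}(237 − 2(y_{Nadir} + y_{Largo})) − 74y_{Nadir} − y_{Nadir}².
∂π/∂y_{Nadir} = 163 − 6y_{Nadir} − 2y_{Largo} = 0, so y_{Nadir} = 163/6 − (1/3)y_{Largo}.
For Largo: ∂π/∂y_{Largo} = 182 − 4y_{Largo} − 2y_{Nadir} = 0 ⇒ y_{Largo} = 45.5 − 0.5y_{Nadir}.
Substituting the second reaction function into the first: y_{Nadir} = 163/6 − (1/3)(45.5 − 0.5y_{Nadir}), which gives (5/6)y_{Nadir} = 12 ⇒ y_{Nadir} = 14.4.
Then y_{Largo} = 45.5 − 0.5·14.4 = 38.3.

14.4, 38.3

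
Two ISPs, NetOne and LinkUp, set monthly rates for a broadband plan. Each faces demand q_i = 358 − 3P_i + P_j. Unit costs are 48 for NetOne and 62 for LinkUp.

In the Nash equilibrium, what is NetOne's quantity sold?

NetOne's profit: π = (P_{NetOne} − 48)(358 − 3P_{NetOne} + P_{LinkUp}).
∂π/∂P_{NetOne} = 502 − 6P_{NetOne} + P_{LinkUp} = 0 ⇒ P_{NetOne} = 251/3 + (1/6)P_{LinkUp}.
Similarly P_{LinkUp} = 272/3 + (1/6)P_{NetOne}.
Solving the two reaction functions simultaneously: (1 − (1/6)(1/6))P_{NetOne} = 251/3 + (1/6)·(272/3), so (35/36)P_{NetOne} = 889/9 and P_{NetOne} = 101.6.
Then P_{LinkUp} = 272/3 + (1/6)·101.6 = 107.6.
q_{NetOne} = 358 − 3·101.6 + 107.6 = 160.8.

160.8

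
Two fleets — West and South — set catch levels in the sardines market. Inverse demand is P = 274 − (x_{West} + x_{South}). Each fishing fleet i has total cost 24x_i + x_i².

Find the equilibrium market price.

174

Fishing fleet West's profit: π = x_{West}(274 − (x_{West} + x_{South})) − 24x_{West} − x_{West}².
∂π/∂x_{West} = 250 − 4x_{West} − x_{South} = 0, so x_{West} = 62.5 − 0.25x_{South}.
By symmetry x_{South} = x_{West}; substituting into the reaction function, 1.25x_{West} = 62.5 and x_{West} = 50.
Equilibrium price: P = 274 − 100 = 174.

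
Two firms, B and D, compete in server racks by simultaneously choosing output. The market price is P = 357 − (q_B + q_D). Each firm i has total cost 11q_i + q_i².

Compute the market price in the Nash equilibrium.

Firm B's profit: π = q_B(357 − (q_B + q_D)) − 11q_B − q_B².
∂π/∂q_B = 346 − 4q_B − q_D = 0, so q_B = 86.5 − 0.25q_D.
The game is symmetric, so in equilibrium q_D = q_B: the reaction function gives 1.25q_B = 86.5, hence q_B = 69.2.
Equilibrium price: P = 357 − 138.4 = 218.6.

218.6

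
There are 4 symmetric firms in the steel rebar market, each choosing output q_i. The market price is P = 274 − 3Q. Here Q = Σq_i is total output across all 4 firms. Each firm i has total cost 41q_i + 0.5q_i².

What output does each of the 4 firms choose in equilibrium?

14.5625

A representative firm's profit is π_i = q_i(274 − 3Q) − 41q_i − 0.5q_i², with Q = q_i + Σ_{j≠i} q_j.
First-order condition: 233 − 7q_i − 3Σ_{j≠i} q_j = 0.
Imposing symmetry (q_j = q for all j) turns Σ_{j≠i} q_j into 3q, so 233 = 16q and q = 14.5625.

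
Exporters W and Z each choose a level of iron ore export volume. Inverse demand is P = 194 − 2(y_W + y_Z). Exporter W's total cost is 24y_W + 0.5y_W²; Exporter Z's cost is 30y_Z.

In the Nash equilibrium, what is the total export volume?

Exporter W's profit: π = y_W(194 − 2(y_W + y_Z)) − 24y_W − 0.5y_W².
∂π/∂y_W = 170 − 5y_W − 2y_Z = 0, so y_W = 34 − 0.4y_Z.
For Z: ∂π/∂y_Z = 164 − 4y_Z − 2y_W = 0 ⇒ y_Z = 41 − 0.5y_W.
Solving the two reaction functions simultaneously: (1 − (−0.4)(−0.5))y_W = 34 − 0.4·41, so 0.8y_W = 17.6 and y_W = 22.
Then y_Z = 41 − 0.5·22 = 30.
Total export volume: 22 + 30 = 52.

52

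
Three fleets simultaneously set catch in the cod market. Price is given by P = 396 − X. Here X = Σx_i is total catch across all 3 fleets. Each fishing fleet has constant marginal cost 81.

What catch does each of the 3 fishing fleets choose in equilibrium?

A representative fishing fleet's profit is π_i = x_i(396 − X) − 81x_i, with X = x_i + Σ_{j≠i} x_j.
First-order condition: 315 − 2x_i − Σ_{j≠i} x_j = 0.
Imposing symmetry (x_j = x for all j) turns Σ_{j≠i} x_j into 2x, so 315 = 4x and x = 78.75.

78.75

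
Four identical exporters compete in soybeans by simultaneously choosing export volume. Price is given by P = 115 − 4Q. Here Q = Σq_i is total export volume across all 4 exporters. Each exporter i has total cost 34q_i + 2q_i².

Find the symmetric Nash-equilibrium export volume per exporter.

3.375

A representative exporter's profit is π_i = q_i(115 − 4Q) − 34q_i − 2q_i², with Q = q_i + Σ_{j≠i} q_j.
First-order condition: 81 − 12q_i − 4Σ_{j≠i} q_j = 0.
Imposing symmetry (q_j = q for all j) turns Σ_{j≠i} q_j into 3q, so 81 = 24q and q = 3.375.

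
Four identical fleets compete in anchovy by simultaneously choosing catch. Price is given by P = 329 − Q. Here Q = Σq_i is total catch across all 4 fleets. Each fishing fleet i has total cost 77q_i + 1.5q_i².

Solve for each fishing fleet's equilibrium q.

31.5

A representative fishing fleet's profit is π_i = q_i(329 − Q) − 77q_i − 1.5q_i², with Q = q_i + Σ_{j≠i} q_j.
First-order condition: 252 − 5q_i − Σ_{j≠i} q_j = 0.
With identical fishing fleets, set every q_j = q: then 252 − 5q − 3q = 0, i.e. q = 252/8 = 31.5.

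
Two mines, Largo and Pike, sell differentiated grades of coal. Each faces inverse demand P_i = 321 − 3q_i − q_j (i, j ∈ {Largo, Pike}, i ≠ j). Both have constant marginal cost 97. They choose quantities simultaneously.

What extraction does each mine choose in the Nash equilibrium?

32

Mine Largo's profit: π = q_{Largo}(321 − 3q_{Largo} − q_{Pike}) − 97q_{Largo}.
∂π/∂q_{Largo} = 224 − 6q_{Largo} − q_{Pike} = 0 ⇒ q_{Largo} = 112/3 − (1/6)q_{Pike}.
The game is symmetric, so in equilibrium q_{Pike} = q_{Largo}: the reaction function gives (7/6)q_{Largo} = 112/3, hence q_{Largo} = 32.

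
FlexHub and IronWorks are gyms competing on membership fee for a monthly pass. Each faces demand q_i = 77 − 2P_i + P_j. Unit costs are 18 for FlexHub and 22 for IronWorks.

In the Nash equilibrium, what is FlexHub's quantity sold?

40.4

FlexHub's profit: π = (P_{FlexHub} − 18)(77 − 2P_{FlexHub} + P_{IronWorks}).
∂π/∂P_{FlexHub} = 113 − 4P_{FlexHub} + P_{IronWorks} = 0 ⇒ P_{FlexHub} = 28.25 + 0.25P_{IronWorks}.
Similarly P_{IronWorks} = 30.25 + 0.25P_{FlexHub}.
Substituting the second reaction function into the first: P_{FlexHub} = 28.25 + 0.25(30.25 + 0.25P_{FlexHub}), which gives 0.9375P_{FlexHub} = 35.8125 ⇒ P_{FlexHub} = 38.2.
Then P_{IronWorks} = 30.25 + 0.25·38.2 = 39.8.
q_{FlexHub} = 77 − 2·38.2 + 39.8 = 40.4.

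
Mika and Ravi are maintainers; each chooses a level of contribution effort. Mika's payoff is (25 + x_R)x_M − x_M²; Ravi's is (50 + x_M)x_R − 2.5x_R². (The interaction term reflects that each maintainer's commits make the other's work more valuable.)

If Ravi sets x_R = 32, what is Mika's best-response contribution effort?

28.5

Expanding Mika's payoff: 25x_M + x_Rx_M − x_M².
∂π/∂x_M = 25 + x_R − 2x_M = 0, so x_M = 12.5 + 0.5x_R.
At x_R = 32: x_M = 12.5 + 0.5·32 = 28.5.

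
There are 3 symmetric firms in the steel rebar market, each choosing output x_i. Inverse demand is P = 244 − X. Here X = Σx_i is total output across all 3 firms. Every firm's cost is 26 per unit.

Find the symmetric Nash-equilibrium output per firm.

54.5

A representative firm's profit is π_i = x_i(244 − X) − 26x_i, with X = x_i + Σ_{j≠i} x_j.
First-order condition: 218 − 2x_i − Σ_{j≠i} x_j = 0.
In a symmetric equilibrium every firm chooses the same x, so Σ_{j≠i} x_j = 2x. The condition becomes 218 − 4x = 0, giving x = 218/4 = 54.5.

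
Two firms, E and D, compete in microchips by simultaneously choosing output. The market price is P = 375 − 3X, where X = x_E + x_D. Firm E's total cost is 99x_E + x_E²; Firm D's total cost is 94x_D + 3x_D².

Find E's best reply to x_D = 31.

22.875

Firm E's profit: π = x_E(375 − 3(x_E + x_D)) − 99x_E − x_E².
∂π/∂x_E = 276 − 8x_E − 3x_D = 0, so x_E = 34.5 − 0.375x_D.
At x_D = 31: x_E = 34.5 − 0.375·31 = 22.875.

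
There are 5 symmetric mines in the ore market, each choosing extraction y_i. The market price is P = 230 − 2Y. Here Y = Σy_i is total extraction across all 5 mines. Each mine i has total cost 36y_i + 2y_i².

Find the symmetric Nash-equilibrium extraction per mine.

A representative mine's profit is π_i = y_i(230 − 2Y) − 36y_i − 2y_i², with Y = y_i + Σ_{j≠i} y_j.
First-order condition: 194 − 8y_i − 2Σ_{j≠i} y_j = 0.
In a symmetric equilibrium every mine chooses the same y, so Σ_{j≠i} y_j = 4y. The condition becomes 194 − 16y = 0, giving y = 194/16 = 12.125.

12.125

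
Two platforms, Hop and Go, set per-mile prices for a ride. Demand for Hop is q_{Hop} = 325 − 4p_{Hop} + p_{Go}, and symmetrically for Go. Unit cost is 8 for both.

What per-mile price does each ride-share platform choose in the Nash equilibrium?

Hop's profit: π = (p_{Hop} − 8)(325 − 4p_{Hop} + p_{Go}).
∂π/∂p_{Hop} = 357 − 8p_{Hop} + p_{Go} = 0 ⇒ p_{Hop} = 44.625 + 0.125p_{Go}.
Setting p_{Hop} = p_{Go} in the reaction function: p_{Hop} = 44.625 + 0.125p_{Hop}, so p_{Hop} = 44.625 / 0.875 = 51.

51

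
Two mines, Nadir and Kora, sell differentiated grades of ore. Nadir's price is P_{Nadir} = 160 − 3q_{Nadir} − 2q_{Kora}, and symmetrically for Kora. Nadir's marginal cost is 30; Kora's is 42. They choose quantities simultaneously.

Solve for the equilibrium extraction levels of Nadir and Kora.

Mine Nadir's profit: π = q_{Nadir}(160 − 3q_{Nadir} − 2q_{Kora}) − 30q_{Nadir}.
∂π/∂q_{Nadir} = 130 − 6q_{Nadir} − 2q_{Kora} = 0 ⇒ q_{Nadir} = 65/3 − (1/3)q_{Kora}.
Similarly q_{Kora} = 59/3 − (1/3)q_{Nadir}.
Substituting the second reaction function into the first: q_{Nadir} = 65/3 − (1/3)(59/3 − (1/3)q_{Nadir}), which gives (8/9)q_{Nadir} = 136/9 ⇒ q_{Nadir} = 17.
Then q_{Kora} = 59/3 − (1/3)·17 = 14.

17, 14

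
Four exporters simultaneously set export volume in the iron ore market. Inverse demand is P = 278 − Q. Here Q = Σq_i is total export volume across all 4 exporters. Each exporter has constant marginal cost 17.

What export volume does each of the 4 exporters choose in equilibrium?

52.2

A representative exporter's profit is π_i = q_i(278 − Q) − 17q_i, with Q = q_i + Σ_{j≠i} q_j.
First-order condition: 261 − 2q_i − Σ_{j≠i} q_j = 0.
With identical exporters, set every q_j = q: then 261 − 2q − 3q = 0, i.e. q = 261/5 = 52.2.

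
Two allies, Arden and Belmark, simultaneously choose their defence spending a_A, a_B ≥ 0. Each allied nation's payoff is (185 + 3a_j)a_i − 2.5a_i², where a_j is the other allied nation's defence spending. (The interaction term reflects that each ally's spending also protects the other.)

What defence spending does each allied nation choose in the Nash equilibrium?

92.5

Arden's payoff is (185 + 3a_B)a_A − 2.5a_A².
∂π/∂a_A = 185 + 3a_B − 5a_A = 0, so a_A = 37 + 0.6a_B.
By symmetry a_B = a_A; substituting into the reaction function, 0.4a_A = 37 and a_A = 92.5.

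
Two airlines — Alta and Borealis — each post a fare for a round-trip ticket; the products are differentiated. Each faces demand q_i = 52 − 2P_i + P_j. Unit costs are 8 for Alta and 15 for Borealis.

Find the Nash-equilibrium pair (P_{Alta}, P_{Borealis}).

Alta's profit: π = (P_{Alta} − 8)(52 − 2P_{Alta} + P_{Borealis}).
∂π/∂P_{Alta} = 68 − 4P_{Alta} + P_{Borealis} = 0 ⇒ P_{Alta} = 17 + 0.25P_{Borealis}.
Similarly P_{Borealis} = 20.5 + 0.25P_{Alta}.
Plugging P_{Borealis} into Alta's best response: P_{Alta} = 17 + 0.25(20.5 + 0.25P_{Alta}) ⇒ 0.9375P_{Alta} = 22.125, so P_{Alta} = 23.6.
Then P_{Borealis} = 20.5 + 0.25·23.6 = 26.4.

23.6, 26.4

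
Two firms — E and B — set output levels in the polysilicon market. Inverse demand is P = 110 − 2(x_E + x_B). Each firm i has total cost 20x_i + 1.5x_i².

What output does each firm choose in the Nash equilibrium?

10

Firm E's profit: π = x_E(110 − 2(x_E + x_B)) − 20x_E − 1.5x_E².
∂π/∂x_E = 90 − 7x_E − 2x_B = 0, so x_E = 90/7 − (2/7)x_B.
The game is symmetric, so in equilibrium x_B = x_E: the reaction function gives (9/7)x_E = 90/7, hence x_E = 10.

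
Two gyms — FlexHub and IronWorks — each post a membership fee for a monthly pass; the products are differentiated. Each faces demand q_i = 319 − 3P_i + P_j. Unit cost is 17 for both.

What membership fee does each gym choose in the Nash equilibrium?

74

FlexHub's profit: π = (P_{FlexHub} − 17)(319 − 3P_{FlexHub} + P_{IronWorks}).
∂π/∂P_{FlexHub} = 370 − 6P_{FlexHub} + P_{IronWorks} = 0 ⇒ P_{FlexHub} = 185/3 + (1/6)P_{IronWorks}.
The game is symmetric, so in equilibrium P_{IronWorks} = P_{FlexHub}: the reaction function gives (5/6)P_{FlexHub} = 185/3, hence P_{FlexHub} = 74.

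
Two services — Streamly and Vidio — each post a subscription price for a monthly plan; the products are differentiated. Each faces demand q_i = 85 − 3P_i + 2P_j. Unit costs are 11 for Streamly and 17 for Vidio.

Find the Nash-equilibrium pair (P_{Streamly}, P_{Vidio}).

30.625, 32.875

Streamly's profit: π = (P_{Streamly} − 11)(85 − 3P_{Streamly} + 2P_{Vidio}).
∂π/∂P_{Streamly} = 118 − 6P_{Streamly} + 2P_{Vidio} = 0 ⇒ P_{Streamly} = 59/3 + (1/3)P_{Vidio}.
Similarly P_{Vidio} = 68/3 + (1/3)P_{Streamly}.
Plugging P_{Vidio} into Streamly's best response: P_{Streamly} = 59/3 + (1/3)(68/3 + (1/3)P_{Streamly}) ⇒ (8/9)P_{Streamly} = 245/9, so P_{Streamly} = 30.625.
Then P_{Vidio} = 68/3 + (1/3)·30.625 = 32.875.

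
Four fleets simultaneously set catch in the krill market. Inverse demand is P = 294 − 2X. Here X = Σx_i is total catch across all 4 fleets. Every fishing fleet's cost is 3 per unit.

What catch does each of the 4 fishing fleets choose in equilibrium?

A representative fishing fleet's profit is π_i = x_i(294 − 2X) − 3x_i, with X = x_i + Σ_{j≠i} x_j.
First-order condition: 291 − 4x_i − 2Σ_{j≠i} x_j = 0.
Imposing symmetry (x_j = x for all j) turns Σ_{j≠i} x_j into 3x, so 291 = 10x and x = 29.1.

29.1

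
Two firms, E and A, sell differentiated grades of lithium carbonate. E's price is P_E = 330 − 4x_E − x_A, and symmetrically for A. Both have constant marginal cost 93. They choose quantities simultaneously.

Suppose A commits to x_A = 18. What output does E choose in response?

27.375

Firm E's profit: π = x_E(330 − 4x_E − x_A) − 93x_E.
∂π/∂x_E = 237 − 8x_E − x_A = 0 ⇒ x_E = 29.625 − 0.125x_A.
At x_A = 18: x_E = 29.625 − 0.125·18 = 27.375.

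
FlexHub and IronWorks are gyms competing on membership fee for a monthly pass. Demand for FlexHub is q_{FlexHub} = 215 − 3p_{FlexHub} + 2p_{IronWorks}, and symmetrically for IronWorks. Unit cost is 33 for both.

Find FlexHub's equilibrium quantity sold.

FlexHub's profit: π = (p_{FlexHub} − 33)(215 − 3p_{FlexHub} + 2p_{IronWorks}).
∂π/∂p_{FlexHub} = 314 − 6p_{FlexHub} + 2p_{IronWorks} = 0 ⇒ p_{FlexHub} = 157/3 + (1/3)p_{IronWorks}.
By symmetry p_{IronWorks} = p_{FlexHub}; substituting into the reaction function, (2/3)p_{FlexHub} = 157/3 and p_{FlexHub} = 78.5.
q_{FlexHub} = 215 − 3·78.5 + 2·78.5 = 136.5.

136.5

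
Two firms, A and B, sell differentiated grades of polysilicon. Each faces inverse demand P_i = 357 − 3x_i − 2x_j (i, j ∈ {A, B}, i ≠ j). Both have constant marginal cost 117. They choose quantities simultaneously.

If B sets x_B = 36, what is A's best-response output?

28

Firm A's profit: π = x_A(357 − 3x_A − 2x_B) − 117x_A.
∂π/∂x_A = 240 − 6x_A − 2x_B = 0 ⇒ x_A = 40 − (1/3)x_B.
At x_B = 36: x_A = 40 − (1/3)·36 = 28.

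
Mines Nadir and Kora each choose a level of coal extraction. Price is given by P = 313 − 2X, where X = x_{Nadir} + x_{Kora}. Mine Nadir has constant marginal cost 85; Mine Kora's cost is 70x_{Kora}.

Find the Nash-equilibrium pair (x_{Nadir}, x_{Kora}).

35.5, 43

Mine Nadir's profit: π = x_{Nadir}(313 − 2(x_{Nadir} + x_{Kora})) − 85x_{Nadir}.
∂π/∂x_{Nadir} = 228 − 4x_{Nadir} − 2x_{Kora} = 0, so x_{Nadir} = 57 − 0.5x_{Kora}.
By the same steps for Kora: x_{Kora} = 60.75 − 0.5x_{Nadir}.
Substituting the second reaction function into the first: x_{Nadir} = 57 − 0.5(60.75 − 0.5x_{Nadir}), which gives 0.75x_{Nadir} = 26.625 ⇒ x_{Nadir} = 35.5.
Then x_{Kora} = 60.75 − 0.5·35.5 = 43.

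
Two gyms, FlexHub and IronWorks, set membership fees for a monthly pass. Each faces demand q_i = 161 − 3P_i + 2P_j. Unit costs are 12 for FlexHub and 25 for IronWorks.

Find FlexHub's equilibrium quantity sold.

FlexHub's profit: π = (P_{FlexHub} − 12)(161 − 3P_{FlexHub} + 2P_{IronWorks}).
∂π/∂P_{FlexHub} = 197 − 6P_{FlexHub} + 2P_{IronWorks} = 0 ⇒ P_{FlexHub} = 197/6 + (1/3)P_{IronWorks}.
Similarly P_{IronWorks} = 118/3 + (1/3)P_{FlexHub}.
Substituting the second reaction function into the first: P_{FlexHub} = 197/6 + (1/3)(118/3 + (1/3)P_{FlexHub}), which gives (8/9)P_{FlexHub} = 827/18 ⇒ P_{FlexHub} = 51.6875.
Then P_{IronWorks} = 118/3 + (1/3)·51.6875 = 56.5625.
q_{FlexHub} = 161 − 3·51.6875 + 2·56.5625 = 119.0625.

119.0625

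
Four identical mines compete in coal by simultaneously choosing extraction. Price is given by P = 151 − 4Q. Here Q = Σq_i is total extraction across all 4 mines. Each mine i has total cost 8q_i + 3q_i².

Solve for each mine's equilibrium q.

A representative mine's profit is π_i = q_i(151 − 4Q) − 8q_i − 3q_i², with Q = q_i + Σ_{j≠i} q_j.
First-order condition: 143 − 14q_i − 4Σ_{j≠i} q_j = 0.
Imposing symmetry (q_j = q for all j) turns Σ_{j≠i} q_j into 3q, so 143 = 26q and q = 5.5.

5.5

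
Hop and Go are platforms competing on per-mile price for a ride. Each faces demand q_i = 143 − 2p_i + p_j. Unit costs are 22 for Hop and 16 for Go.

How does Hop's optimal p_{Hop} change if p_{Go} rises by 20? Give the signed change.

5

Hop's profit: π = (p_{Hop} − 22)(143 − 2p_{Hop} + p_{Go}).
∂π/∂p_{Hop} = 187 − 4p_{Hop} + p_{Go} = 0 ⇒ p_{Hop} = 46.75 + 0.25p_{Go}.
The reaction-function slope is 0.25, so a 20-unit rise in p_{Go} moves p_{Hop} by 0.25 × 20 = 5. Hop's best response rises — the actions are strategic complements.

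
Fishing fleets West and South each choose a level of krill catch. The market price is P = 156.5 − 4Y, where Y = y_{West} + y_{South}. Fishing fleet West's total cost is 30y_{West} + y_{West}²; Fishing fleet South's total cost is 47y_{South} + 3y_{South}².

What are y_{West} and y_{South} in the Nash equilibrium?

10.75, 4.75

Fishing fleet West's profit: π = y_{West}(156.5 − 4(y_{West} + y_{South})) − 30y_{West} − y_{West}².
∂π/∂y_{West} = 126.5 − 10y_{West} − 4y_{South} = 0, so y_{West} = 12.65 − 0.4y_{South}.
For South: ∂π/∂y_{South} = 109.5 − 14y_{South} − 4y_{West} = 0 ⇒ y_{South} = 219/28 − (2/7)y_{West}.
Plugging y_{South} into West's best response: y_{West} = 12.65 − 0.4(219/28 − (2/7)y_{West}) ⇒ (31/35)y_{West} = 1333/140, so y_{West} = 10.75.
Then y_{South} = 219/28 − (2/7)·10.75 = 4.75.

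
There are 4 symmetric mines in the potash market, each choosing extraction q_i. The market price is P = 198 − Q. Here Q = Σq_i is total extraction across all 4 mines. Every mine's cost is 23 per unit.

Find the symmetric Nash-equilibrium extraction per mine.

A representative mine's profit is π_i = q_i(198 − Q) − 23q_i, with Q = q_i + Σ_{j≠i} q_j.
First-order condition: 175 − 2q_i − Σ_{j≠i} q_j = 0.
Imposing symmetry (q_j = q for all j) turns Σ_{j≠i} q_j into 3q, so 175 = 5q and q = 35.

35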